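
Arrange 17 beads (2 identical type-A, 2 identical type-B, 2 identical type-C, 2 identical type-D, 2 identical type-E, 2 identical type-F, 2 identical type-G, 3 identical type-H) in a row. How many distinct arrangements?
17! / (2! × 2! × 2! × 2! × 2! × 2! × 2! × 3!) = 463134672000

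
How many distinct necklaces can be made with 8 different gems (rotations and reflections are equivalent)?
(8-1)!/2 = 5040/2 = 2520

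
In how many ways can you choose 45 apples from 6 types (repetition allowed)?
C(45+6-1, 6-1) = C(50, 5) = 2118760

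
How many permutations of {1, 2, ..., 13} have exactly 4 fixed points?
Choose the 4 fixed points C(13,4) = 715, derange the rest: !9 = Σ_{j=0}^{9} (-1)^j·9!/j! = 362880 - 362880 + 181440 - 60480 + 15120 - 3024 + 504 - 72 + 9 - 1 = 133496. Product = 715 × 133496 = 95449640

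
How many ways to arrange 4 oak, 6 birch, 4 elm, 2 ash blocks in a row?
16! / (4! × 6! × 4! × 2!) = 25225200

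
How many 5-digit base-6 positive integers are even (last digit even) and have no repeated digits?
Last∈{0,2,4}. Last=0: 120. Last nonzero: 2×4×P(4,3) = 192. Total = 312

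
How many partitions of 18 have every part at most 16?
Let r_j(i) = number of partitions of i into parts ≤ j, for i = 0..18. r_1(i) = 1 for all i; r_j(i) = r_{j-1}(i) + r_j(i-j). Rows j = 2..16: ≤2: 1 1 2 2 3 3 4 4 5 5 6 6 7 7 8 8 9 9 10; ≤3: 1 1 2 3 4 5 7 8 10 12 14 16 19 21 24 27 30 33 37; ≤4: 1 1 2 3 5 6 9 11 15 18 23 27 34 39 47 54 64 72 84; ≤5: 1 1 2 3 5 7 10 13 18 23 30 37 47 57 70 84 101 119 141; ≤6: 1 1 2 3 5 7 11 14 20 26 35 44 58 71 90 110 136 163 199; ≤7: 1 1 2 3 5 7 11 15 21 28 38 49 65 82 105 131 164 201 248; ≤8: 1 1 2 3 5 7 11 15 22 29 40 52 70 89 116 146 186 230 288; ≤9: 1 1 2 3 5 7 11 15 22 30 41 54 73 94 123 157 201 252 318; ≤10: 1 1 2 3 5 7 11 15 22 30 42 55 75 97 128 164 212 267 340; ≤11: 1 1 2 3 5 7 11 15 22 30 42 56 76 99 131 169 219 278 355; ≤12: 1 1 2 3 5 7 11 15 22 30 42 56 77 100 133 172 224 285 366; ≤13: 1 1 2 3 5 7 11 15 22 30 42 56 77 101 134 174 227 290 373; ≤14: 1 1 2 3 5 7 11 15 22 30 42 56 77 101 135 175 229 293 378; ≤15: 1 1 2 3 5 7 11 15 22 30 42 56 77 101 135 176 230 295 381; ≤16: 1 1 2 3 5 7 11 15 22 30 42 56 77 101 135 176 231 296 383. r_16(18) = 383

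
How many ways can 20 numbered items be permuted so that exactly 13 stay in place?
Choose the 13 fixed points C(20,13) = 77520, derange the rest: !7 = Σ_{j=0}^{7} (-1)^j·7!/j! = 5040 - 5040 + 2520 - 840 + 210 - 42 + 7 - 1 = 1854. Product = 77520 × 1854 = 143722080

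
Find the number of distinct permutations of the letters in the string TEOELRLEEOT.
11! / (2! × 1! × 4! × 2! × 2!) = 207900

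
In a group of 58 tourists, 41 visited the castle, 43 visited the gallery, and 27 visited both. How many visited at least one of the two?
|A∪B| = |A| + |B| - |A∩B| = 41 + 43 - 27 = 57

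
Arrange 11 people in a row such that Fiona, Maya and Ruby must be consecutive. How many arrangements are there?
Treat the 3 as one block: (11-3+1)! × 3! = 362880 × 6 = 2177280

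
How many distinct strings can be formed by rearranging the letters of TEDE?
4! / (1! × 2! × 1!) = 12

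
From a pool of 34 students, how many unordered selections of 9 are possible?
C(34,9) = 34!/(9!×25!) = 52451256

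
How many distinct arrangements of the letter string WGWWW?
5! / (1! × 4!) = 5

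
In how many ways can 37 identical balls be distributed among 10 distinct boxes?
C(37+10-1, 10-1) = C(46, 9) = 1101716330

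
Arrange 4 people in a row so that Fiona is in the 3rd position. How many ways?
Fix one position: (4-1)! = 6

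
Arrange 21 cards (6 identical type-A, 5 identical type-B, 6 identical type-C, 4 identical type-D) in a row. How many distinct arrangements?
21! / (6! × 5! × 6! × 4!) = 34220506320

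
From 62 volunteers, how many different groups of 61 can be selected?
C(62,61) = 62!/(61!×1!) = 62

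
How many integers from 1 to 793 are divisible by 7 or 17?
⌊793/7⌋ + ⌊793/17⌋ - ⌊793/119⌋ = 113 + 46 - 6 = 153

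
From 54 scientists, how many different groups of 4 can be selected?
C(54,4) = 54!/(4!×50!) = 316251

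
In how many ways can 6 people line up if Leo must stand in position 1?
Fix one position: (6-1)! = 120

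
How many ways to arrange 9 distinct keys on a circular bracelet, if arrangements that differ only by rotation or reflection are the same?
(9-1)!/2 = 40320/2 = 20160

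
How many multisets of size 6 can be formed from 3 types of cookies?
C(6+3-1, 3-1) = C(8, 2) = 28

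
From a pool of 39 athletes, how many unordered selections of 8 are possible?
C(39,8) = 39!/(8!×31!) = 61523748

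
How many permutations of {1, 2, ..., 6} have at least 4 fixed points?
Exactly j fixed points: C(6,j)·!(6-j); sum over j ≥ 4 (derangement numbers via !m = (m-1)·(!(m-1) + !(m-2)): !0..!2 = 1, 0, 1). Σ_{j=4}^{6} C(6,j)·!(6-j) = C(6,4)·!2 + C(6,5)·!1 + C(6,6)·!0 = 15·1 + 6·0 + 1·1 = 16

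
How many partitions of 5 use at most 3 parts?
By conjugation, equals partitions of 5 into parts ≤ 3. Let r_j(i) = number of partitions of i into parts ≤ j, for i = 0..5. r_1(i) = 1 for all i; r_j(i) = r_{j-1}(i) + r_j(i-j). Rows j = 2..3: ≤2: 1 1 2 2 3 3; ≤3: 1 1 2 3 4 5. r_3(5) = 5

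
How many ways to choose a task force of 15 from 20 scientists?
C(20,15) = 20!/(15!×5!) = 15504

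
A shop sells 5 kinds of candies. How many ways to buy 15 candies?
C(15+5-1, 5-1) = C(19, 4) = 3876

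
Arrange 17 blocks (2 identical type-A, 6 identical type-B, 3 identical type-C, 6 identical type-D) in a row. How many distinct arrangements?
17! / (2! × 6! × 3! × 6!) = 57177120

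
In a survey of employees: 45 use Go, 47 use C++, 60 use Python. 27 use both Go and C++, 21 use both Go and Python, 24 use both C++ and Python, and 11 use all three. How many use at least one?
|A∪B∪C| = 45+47+60-27-21-24+11 = 91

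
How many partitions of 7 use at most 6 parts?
By conjugation, equals partitions of 7 into parts ≤ 6. Let r_j(i) = number of partitions of i into parts ≤ j, for i = 0..7. r_1(i) = 1 for all i; r_j(i) = r_{j-1}(i) + r_j(i-j). Rows j = 2..6: ≤2: 1 1 2 2 3 3 4 4; ≤3: 1 1 2 3 4 5 7 8; ≤4: 1 1 2 3 5 6 9 11; ≤5: 1 1 2 3 5 7 10 13; ≤6: 1 1 2 3 5 7 11 14. r_6(7) = 14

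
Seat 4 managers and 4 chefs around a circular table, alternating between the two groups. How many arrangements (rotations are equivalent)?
Fix one of the managers: (4-1)! ways for the remaining managers, × 4! ways for the chefs = 6 × 24 = 144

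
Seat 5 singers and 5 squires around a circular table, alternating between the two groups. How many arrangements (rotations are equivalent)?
Fix one of the singers: (5-1)! ways for the remaining singers, × 5! ways for the squires = 24 × 120 = 2880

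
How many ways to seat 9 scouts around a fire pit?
Circular: fix one position, arrange the rest. (9-1)! = 40320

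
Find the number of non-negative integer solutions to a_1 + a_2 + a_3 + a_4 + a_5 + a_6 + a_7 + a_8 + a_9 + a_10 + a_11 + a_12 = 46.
C(46+12-1, 12-1) = C(57, 11) = 184509266760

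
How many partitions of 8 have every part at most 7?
Let r_j(i) = number of partitions of i into parts ≤ j, for i = 0..8. r_1(i) = 1 for all i; r_j(i) = r_{j-1}(i) + r_j(i-j). Rows j = 2..7: ≤2: 1 1 2 2 3 3 4 4 5; ≤3: 1 1 2 3 4 5 7 8 10; ≤4: 1 1 2 3 5 6 9 11 15; ≤5: 1 1 2 3 5 7 10 13 18; ≤6: 1 1 2 3 5 7 11 14 20; ≤7: 1 1 2 3 5 7 11 15 21. r_7(8) = 21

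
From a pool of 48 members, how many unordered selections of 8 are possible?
C(48,8) = 48!/(8!×40!) = 377348994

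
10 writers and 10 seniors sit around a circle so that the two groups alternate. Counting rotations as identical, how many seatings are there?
Fix one of the writers: (10-1)! ways for the remaining writers, × 10! ways for the seniors = 362880 × 3628800 = 1316818944000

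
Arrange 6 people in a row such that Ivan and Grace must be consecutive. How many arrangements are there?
Treat the 2 as one block: (6-2+1)! × 2! = 120 × 2 = 240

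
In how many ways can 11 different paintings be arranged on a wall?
11! = 39916800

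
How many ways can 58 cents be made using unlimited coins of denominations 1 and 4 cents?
Coefficient of x^58 in 1/(1-x^1) · 1/(1-x^4). Use j coins of 4 for j = 0..⌊58/4⌋ = 14, the rest in 1s: 14 + 1 = 15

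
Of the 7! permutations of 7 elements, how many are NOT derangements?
Complement of the derangements. !7 = Σ_{j=0}^{7} (-1)^j·7!/j! = 5040 - 5040 + 2520 - 840 + 210 - 42 + 7 - 1 = 1854. 7! - !7 = 5040 - 1854 = 3186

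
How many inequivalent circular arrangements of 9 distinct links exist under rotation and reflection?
(9-1)!/2 = 40320/2 = 20160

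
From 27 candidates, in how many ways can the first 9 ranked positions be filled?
P(27,9) = 27!/(27-9)! = 1700755056000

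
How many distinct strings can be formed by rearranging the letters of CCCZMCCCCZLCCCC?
15! / (1! × 1! × 11! × 2!) = 16380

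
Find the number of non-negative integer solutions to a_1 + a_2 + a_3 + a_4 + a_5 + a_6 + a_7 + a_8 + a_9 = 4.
C(4+9-1, 9-1) = C(12, 8) = 495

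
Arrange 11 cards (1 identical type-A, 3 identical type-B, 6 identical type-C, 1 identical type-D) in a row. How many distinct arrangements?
11! / (1! × 3! × 6! × 1!) = 9240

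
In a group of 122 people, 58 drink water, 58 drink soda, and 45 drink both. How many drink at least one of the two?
|A∪B| = |A| + |B| - |A∩B| = 58 + 58 - 45 = 71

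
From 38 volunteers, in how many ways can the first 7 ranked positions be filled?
P(38,7) = 38!/(38-7)! = 63606090240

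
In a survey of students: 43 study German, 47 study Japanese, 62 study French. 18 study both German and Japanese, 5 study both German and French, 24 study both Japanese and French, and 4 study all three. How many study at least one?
|A∪B∪C| = 43+47+62-18-5-24+4 = 109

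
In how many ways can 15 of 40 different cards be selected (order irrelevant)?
C(40,15) = 40!/(15!×25!) = 40225345056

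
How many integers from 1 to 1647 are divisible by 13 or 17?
⌊1647/13⌋ + ⌊1647/17⌋ - ⌊1647/221⌋ = 126 + 96 - 7 = 215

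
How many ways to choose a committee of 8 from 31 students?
C(31,8) = 31!/(8!×23!) = 7888725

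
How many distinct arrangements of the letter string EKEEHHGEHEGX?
12! / (1! × 3! × 2! × 1! × 5!) = 332640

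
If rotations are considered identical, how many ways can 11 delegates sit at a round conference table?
Circular: fix one position, arrange the rest. (11-1)! = 3628800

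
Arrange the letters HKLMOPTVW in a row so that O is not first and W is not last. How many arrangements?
By inclusion-exclusion: 9! - 2×(9-1)! + (9-2)! = 362880 - 80640 + 5040 = 287280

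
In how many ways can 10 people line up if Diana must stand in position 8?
Fix one position: (10-1)! = 362880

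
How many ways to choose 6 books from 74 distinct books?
C(74,6) = 74!/(6!×68!) = 185250786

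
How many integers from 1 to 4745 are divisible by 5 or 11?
⌊4745/5⌋ + ⌊4745/11⌋ - ⌊4745/55⌋ = 949 + 431 - 86 = 1294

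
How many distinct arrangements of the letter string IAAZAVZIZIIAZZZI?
16! / (6! × 5! × 1! × 4!) = 10090080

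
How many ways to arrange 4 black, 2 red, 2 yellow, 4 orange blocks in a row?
12! / (4! × 2! × 2! × 4!) = 207900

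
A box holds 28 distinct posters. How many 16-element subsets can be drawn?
C(28,16) = 28!/(16!×12!) = 30421755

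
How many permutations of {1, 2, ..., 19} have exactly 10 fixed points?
Choose the 10 fixed points C(19,10) = 92378, derange the rest: !9 = Σ_{j=0}^{9} (-1)^j·9!/j! = 362880 - 362880 + 181440 - 60480 + 15120 - 3024 + 504 - 72 + 9 - 1 = 133496. Product = 92378 × 133496 = 12332093488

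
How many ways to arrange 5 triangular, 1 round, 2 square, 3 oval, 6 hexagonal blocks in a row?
17! / (5! × 1! × 2! × 3! × 6!) = 343062720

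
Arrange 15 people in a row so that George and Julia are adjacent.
Treat as block: (15-1)! × 2! = 87178291200 × 2 = 174356582400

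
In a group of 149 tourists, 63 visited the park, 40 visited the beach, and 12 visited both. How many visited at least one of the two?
|A∪B| = |A| + |B| - |A∩B| = 63 + 40 - 12 = 91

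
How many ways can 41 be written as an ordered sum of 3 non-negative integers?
C(41+3-1, 3-1) = C(43, 2) = 903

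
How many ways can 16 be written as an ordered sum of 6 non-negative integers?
C(16+6-1, 6-1) = C(21, 5) = 20349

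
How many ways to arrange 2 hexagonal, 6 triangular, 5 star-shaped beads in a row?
13! / (2! × 6! × 5!) = 36036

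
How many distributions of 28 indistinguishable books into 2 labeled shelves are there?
C(28+2-1, 2-1) = C(29, 1) = 29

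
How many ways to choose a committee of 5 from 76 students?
C(76,5) = 76!/(5!×71!) = 18474840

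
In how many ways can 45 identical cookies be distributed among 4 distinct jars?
C(45+4-1, 4-1) = C(48, 3) = 17296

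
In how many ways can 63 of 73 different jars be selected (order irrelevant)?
C(73,63) = 73!/(63!×10!) = 621324937376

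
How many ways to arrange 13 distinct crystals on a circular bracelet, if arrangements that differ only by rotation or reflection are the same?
(13-1)!/2 = 479001600/2 = 239500800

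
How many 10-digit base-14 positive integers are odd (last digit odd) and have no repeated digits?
Last∈{1,3,5,7,9,11,13}. Last=0: 0. Last nonzero: 7×12×P(12,8) = 1676505600. Total = 1676505600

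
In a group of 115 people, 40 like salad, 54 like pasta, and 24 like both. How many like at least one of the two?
|A∪B| = |A| + |B| - |A∩B| = 40 + 54 - 24 = 70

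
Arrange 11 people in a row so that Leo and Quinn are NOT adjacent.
Total - adjacent = 11! - (11-1)!×2 = 39916800 - 7257600 = 32659200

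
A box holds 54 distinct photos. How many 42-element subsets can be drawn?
C(54,42) = 54!/(42!×12!) = 343006888770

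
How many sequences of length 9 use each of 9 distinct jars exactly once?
9! = 362880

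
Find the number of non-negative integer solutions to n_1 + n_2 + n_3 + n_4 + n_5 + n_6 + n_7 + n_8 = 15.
C(15+8-1, 8-1) = C(22, 7) = 170544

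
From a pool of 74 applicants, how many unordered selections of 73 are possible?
C(74,73) = 74!/(73!×1!) = 74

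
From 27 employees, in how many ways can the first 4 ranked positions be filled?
P(27,4) = 27!/(27-4)! = 421200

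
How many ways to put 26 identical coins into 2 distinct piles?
C(26+2-1, 2-1) = C(27, 1) = 27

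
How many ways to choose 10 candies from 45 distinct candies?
C(45,10) = 45!/(10!×35!) = 3190187286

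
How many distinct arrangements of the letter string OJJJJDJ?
7! / (5! × 1! × 1!) = 42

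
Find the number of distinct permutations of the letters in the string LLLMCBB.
7! / (1! × 1! × 2! × 3!) = 420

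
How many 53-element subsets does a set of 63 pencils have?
C(63,53) = 63!/(53!×10!) = 127805525001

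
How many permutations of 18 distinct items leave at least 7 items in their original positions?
Exactly j fixed points: C(18,j)·!(18-j); sum over j ≥ 7 (derangement numbers via !m = (m-1)·(!(m-1) + !(m-2)): !0..!11 = 1, 0, 1, 2, 9, 44, 265, 1854, 14833, 133496, 1334961, 14684570). Σ_{j=7}^{18} C(18,j)·!(18-j) = C(18,7)·!11 + C(18,8)·!10 + C(18,9)·!9 + C(18,10)·!8 + C(18,11)·!7 + C(18,12)·!6 + C(18,13)·!5 + C(18,14)·!4 + C(18,15)·!3 + C(18,16)·!2 + C(18,17)·!1 + C(18,18)·!0 = 31824·14684570 + 43758·1334961 + 48620·133496 + 43758·14833 + 31824·1854 + 18564·265 + 8568·44 + 3060·9 + 816·2 + 153·1 + 18·0 + 1·1 = 532940944526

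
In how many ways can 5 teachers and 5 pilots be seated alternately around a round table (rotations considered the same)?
Fix one of the teachers: (5-1)! ways for the remaining teachers, × 5! ways for the pilots = 24 × 120 = 2880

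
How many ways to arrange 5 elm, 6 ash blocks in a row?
11! / (5! × 6!) = 462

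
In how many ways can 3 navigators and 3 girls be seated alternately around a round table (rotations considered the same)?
Fix one of the navigators: (3-1)! ways for the remaining navigators, × 3! ways for the girls = 2 × 6 = 12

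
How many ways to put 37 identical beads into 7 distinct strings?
C(37+7-1, 7-1) = C(43, 6) = 6096454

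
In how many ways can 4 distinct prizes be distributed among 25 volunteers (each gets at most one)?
P(25,4) = 25!/(25-4)! = 303600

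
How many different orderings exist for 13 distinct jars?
13! = 6227020800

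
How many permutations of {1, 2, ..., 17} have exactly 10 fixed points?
Choose the 10 fixed points C(17,10) = 19448, derange the rest: !7 = Σ_{j=0}^{7} (-1)^j·7!/j! = 5040 - 5040 + 2520 - 840 + 210 - 42 + 7 - 1 = 1854. Product = 19448 × 1854 = 36056592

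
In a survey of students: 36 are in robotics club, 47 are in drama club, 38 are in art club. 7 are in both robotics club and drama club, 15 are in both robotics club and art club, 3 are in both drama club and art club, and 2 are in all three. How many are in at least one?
|A∪B∪C| = 36+47+38-7-15-3+2 = 98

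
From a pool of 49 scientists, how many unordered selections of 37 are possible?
C(49,37) = 49!/(37!×12!) = 92263734836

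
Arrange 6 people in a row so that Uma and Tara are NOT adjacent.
Total - adjacent = 6! - (6-1)!×2 = 720 - 240 = 480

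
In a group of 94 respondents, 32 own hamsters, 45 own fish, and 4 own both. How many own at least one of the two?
|A∪B| = |A| + |B| - |A∩B| = 32 + 45 - 4 = 73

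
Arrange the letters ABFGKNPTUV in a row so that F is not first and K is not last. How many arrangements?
By inclusion-exclusion: 10! - 2×(10-1)! + (10-2)! = 3628800 - 725760 + 40320 = 2943360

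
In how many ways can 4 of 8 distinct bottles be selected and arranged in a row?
P(8,4) = 8!/(8-4)! = 1680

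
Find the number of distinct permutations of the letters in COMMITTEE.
9! / (1! × 1! × 2! × 1! × 2! × 2!) = 45360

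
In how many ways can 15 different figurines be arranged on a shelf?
15! = 1307674368000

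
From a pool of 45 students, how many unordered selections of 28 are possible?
C(45,28) = 45!/(28!×17!) = 1103068603890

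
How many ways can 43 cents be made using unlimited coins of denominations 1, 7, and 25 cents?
Coefficient of x^43 in 1/(1-x^1) · 1/(1-x^7) · 1/(1-x^25). Case on j = number of 25-cent coins (j = 0..1); remainder r = 43 - 25j is made from {1,7} in ⌊r/7⌋+1 ways. r = 43, 18 → 7 + 3 = 10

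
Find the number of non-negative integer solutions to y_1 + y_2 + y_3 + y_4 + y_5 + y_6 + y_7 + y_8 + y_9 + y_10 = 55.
C(55+10-1, 10-1) = C(64, 9) = 27540584512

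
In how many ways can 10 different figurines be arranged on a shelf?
10! = 3628800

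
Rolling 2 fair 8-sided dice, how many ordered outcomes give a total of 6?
Coefficient of x^6 in (x + x² + ... + x^8)^2. By inclusion-exclusion on dice exceeding 8: Σ_j (-1)^j C(2,j)·C(6-1-8j, 1) = C(2,0)·C(5,1) = 1·5 = 5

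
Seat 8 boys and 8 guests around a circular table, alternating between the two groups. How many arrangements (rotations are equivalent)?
Fix one of the boys: (8-1)! ways for the remaining boys, × 8! ways for the guests = 5040 × 40320 = 203212800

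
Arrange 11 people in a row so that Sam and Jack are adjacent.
Treat as block: (11-1)! × 2! = 3628800 × 2 = 7257600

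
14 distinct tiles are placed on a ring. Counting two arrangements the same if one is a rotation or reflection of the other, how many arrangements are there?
(14-1)!/2 = 6227020800/2 = 3113510400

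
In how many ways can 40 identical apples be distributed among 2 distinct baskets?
C(40+2-1, 2-1) = C(41, 1) = 41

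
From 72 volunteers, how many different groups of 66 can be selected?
C(72,66) = 72!/(66!×6!) = 156238908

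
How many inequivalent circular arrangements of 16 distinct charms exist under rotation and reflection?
(16-1)!/2 = 1307674368000/2 = 653837184000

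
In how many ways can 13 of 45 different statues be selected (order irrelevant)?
C(45,13) = 45!/(13!×32!) = 73006209045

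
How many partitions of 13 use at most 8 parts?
By conjugation, equals partitions of 13 into parts ≤ 8. Let r_j(i) = number of partitions of i into parts ≤ j, for i = 0..13. r_1(i) = 1 for all i; r_j(i) = r_{j-1}(i) + r_j(i-j). Rows j = 2..8: ≤2: 1 1 2 2 3 3 4 4 5 5 6 6 7 7; ≤3: 1 1 2 3 4 5 7 8 10 12 14 16 19 21; ≤4: 1 1 2 3 5 6 9 11 15 18 23 27 34 39; ≤5: 1 1 2 3 5 7 10 13 18 23 30 37 47 57; ≤6: 1 1 2 3 5 7 11 14 20 26 35 44 58 71; ≤7: 1 1 2 3 5 7 11 15 21 28 38 49 65 82; ≤8: 1 1 2 3 5 7 11 15 22 29 40 52 70 89. r_8(13) = 89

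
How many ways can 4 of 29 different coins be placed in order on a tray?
P(29,4) = 29!/(29-4)! = 570024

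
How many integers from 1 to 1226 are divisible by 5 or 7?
⌊1226/5⌋ + ⌊1226/7⌋ - ⌊1226/35⌋ = 245 + 175 - 35 = 385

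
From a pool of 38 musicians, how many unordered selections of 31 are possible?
C(38,31) = 38!/(31!×7!) = 12620256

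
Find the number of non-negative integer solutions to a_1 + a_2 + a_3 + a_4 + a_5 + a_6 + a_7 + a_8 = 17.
C(17+8-1, 8-1) = C(24, 7) = 346104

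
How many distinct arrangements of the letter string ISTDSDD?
7! / (1! × 2! × 3! × 1!) = 420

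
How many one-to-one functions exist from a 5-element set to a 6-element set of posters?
P(6,5) = 6!/(6-5)! = 720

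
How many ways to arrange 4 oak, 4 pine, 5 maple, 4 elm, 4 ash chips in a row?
21! / (4! × 4! × 5! × 4! × 4!) = 1283268987000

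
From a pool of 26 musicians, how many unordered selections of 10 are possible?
C(26,10) = 26!/(10!×16!) = 5311735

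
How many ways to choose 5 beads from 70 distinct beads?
C(70,5) = 70!/(5!×65!) = 12103014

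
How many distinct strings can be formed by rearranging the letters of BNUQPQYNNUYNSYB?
15! / (3! × 4! × 2! × 2! × 1! × 1! × 2!) = 1135134000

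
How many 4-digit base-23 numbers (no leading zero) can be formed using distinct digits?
First digit: 22 choices (nonzero). Then descending: 22 × 22 × 21 × 20 = 203280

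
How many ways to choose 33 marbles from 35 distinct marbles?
C(35,33) = 35!/(33!×2!) = 595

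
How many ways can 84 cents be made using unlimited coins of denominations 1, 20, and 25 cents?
Coefficient of x^84 in 1/(1-x^1) · 1/(1-x^20) · 1/(1-x^25). Case on j = number of 25-cent coins (j = 0..3); remainder r = 84 - 25j is made from {1,20} in ⌊r/20⌋+1 ways. r = 84, 59, 34, 9 → 5 + 3 + 2 + 1 = 11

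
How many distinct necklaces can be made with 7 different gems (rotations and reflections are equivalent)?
(7-1)!/2 = 720/2 = 360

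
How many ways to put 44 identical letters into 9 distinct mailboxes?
C(44+9-1, 9-1) = C(52, 8) = 752538150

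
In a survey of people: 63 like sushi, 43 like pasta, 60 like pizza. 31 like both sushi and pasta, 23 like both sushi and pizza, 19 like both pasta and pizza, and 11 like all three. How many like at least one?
|A∪B∪C| = 63+43+60-31-23-19+11 = 104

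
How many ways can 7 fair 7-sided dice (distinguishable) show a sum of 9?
Coefficient of x^9 in (x + x² + ... + x^7)^7. By inclusion-exclusion on dice exceeding 7: Σ_j (-1)^j C(7,j)·C(9-1-7j, 6) = C(7,0)·C(8,6) = 1·28 = 28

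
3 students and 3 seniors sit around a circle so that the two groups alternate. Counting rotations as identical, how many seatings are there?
Fix one of the students: (3-1)! ways for the remaining students, × 3! ways for the seniors = 2 × 6 = 12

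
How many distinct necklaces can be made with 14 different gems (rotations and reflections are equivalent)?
(14-1)!/2 = 6227020800/2 = 3113510400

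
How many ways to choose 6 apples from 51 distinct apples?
C(51,6) = 51!/(6!×45!) = 18009460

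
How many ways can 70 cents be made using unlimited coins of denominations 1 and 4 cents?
Coefficient of x^70 in 1/(1-x^1) · 1/(1-x^4). Use j coins of 4 for j = 0..⌊70/4⌋ = 17, the rest in 1s: 17 + 1 = 18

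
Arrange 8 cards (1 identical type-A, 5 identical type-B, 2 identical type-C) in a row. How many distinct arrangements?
8! / (1! × 5! × 2!) = 168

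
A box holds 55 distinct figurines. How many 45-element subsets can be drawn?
C(55,45) = 55!/(45!×10!) = 29248649430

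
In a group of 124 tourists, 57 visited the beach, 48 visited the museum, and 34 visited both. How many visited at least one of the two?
|A∪B| = |A| + |B| - |A∩B| = 57 + 48 - 34 = 71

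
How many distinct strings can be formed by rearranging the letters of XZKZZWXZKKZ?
11! / (1! × 2! × 3! × 5!) = 27720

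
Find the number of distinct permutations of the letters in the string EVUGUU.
6! / (1! × 3! × 1! × 1!) = 120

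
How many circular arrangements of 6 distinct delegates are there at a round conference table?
Circular: fix one position, arrange the rest. (6-1)! = 120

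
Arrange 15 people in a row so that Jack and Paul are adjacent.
Treat as block: (15-1)! × 2! = 87178291200 × 2 = 174356582400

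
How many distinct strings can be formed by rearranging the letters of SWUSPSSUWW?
10! / (2! × 1! × 4! × 3!) = 12600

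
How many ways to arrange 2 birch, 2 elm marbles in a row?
4! / (2! × 2!) = 6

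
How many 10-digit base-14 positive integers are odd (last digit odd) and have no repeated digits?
Last∈{1,3,5,7,9,11,13}. Last=0: 0. Last nonzero: 7×12×P(12,8) = 1676505600. Total = 1676505600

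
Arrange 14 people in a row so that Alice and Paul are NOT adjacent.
Total - adjacent = 14! - (14-1)!×2 = 87178291200 - 12454041600 = 74724249600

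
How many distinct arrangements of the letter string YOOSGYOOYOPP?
12! / (5! × 1! × 3! × 1! × 2!) = 332640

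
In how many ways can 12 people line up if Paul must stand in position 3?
Fix one position: (12-1)! = 39916800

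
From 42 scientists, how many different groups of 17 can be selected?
C(42,17) = 42!/(17!×25!) = 254661927156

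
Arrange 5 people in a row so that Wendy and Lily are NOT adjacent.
Total - adjacent = 5! - (5-1)!×2 = 120 - 48 = 72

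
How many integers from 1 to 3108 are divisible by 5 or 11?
⌊3108/5⌋ + ⌊3108/11⌋ - ⌊3108/55⌋ = 621 + 282 - 56 = 847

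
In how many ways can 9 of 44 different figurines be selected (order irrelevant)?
C(44,9) = 44!/(9!×35!) = 708930508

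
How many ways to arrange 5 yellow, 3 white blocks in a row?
8! / (5! × 3!) = 56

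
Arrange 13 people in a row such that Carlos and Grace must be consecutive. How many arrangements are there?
Treat the 2 as one block: (13-2+1)! × 2! = 479001600 × 2 = 958003200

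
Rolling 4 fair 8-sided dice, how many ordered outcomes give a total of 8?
Coefficient of x^8 in (x + x² + ... + x^8)^4. By inclusion-exclusion on dice exceeding 8: Σ_j (-1)^j C(4,j)·C(8-1-8j, 3) = C(4,0)·C(7,3) = 1·35 = 35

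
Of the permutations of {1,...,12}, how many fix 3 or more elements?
Exactly j fixed points: C(12,j)·!(12-j); sum over j ≥ 3 (derangement numbers via !m = (m-1)·(!(m-1) + !(m-2)): !0..!9 = 1, 0, 1, 2, 9, 44, 265, 1854, 14833, 133496). Σ_{j=3}^{12} C(12,j)·!(12-j) = C(12,3)·!9 + C(12,4)·!8 + C(12,5)·!7 + C(12,6)·!6 + C(12,7)·!5 + C(12,8)·!4 + C(12,9)·!3 + C(12,10)·!2 + C(12,11)·!1 + C(12,12)·!0 = 220·133496 + 495·14833 + 792·1854 + 924·265 + 792·44 + 495·9 + 220·2 + 66·1 + 12·0 + 1·1 = 38464493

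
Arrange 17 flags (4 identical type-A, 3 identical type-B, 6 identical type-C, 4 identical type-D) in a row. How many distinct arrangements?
17! / (4! × 3! × 6! × 4!) = 142942800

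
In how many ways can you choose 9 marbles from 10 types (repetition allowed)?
C(9+10-1, 10-1) = C(18, 9) = 48620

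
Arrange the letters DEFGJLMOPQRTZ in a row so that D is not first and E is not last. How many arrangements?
By inclusion-exclusion: 13! - 2×(13-1)! + (13-2)! = 6227020800 - 958003200 + 39916800 = 5308934400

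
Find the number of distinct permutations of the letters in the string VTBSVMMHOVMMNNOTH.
17! / (1! × 1! × 4! × 2! × 3! × 2! × 2! × 2!) = 154378224000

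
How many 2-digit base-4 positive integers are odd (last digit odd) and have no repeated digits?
Last∈{1,3}. Last=0: 0. Last nonzero: 2×2×P(2,0) = 4. Total = 4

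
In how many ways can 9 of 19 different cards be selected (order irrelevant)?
C(19,9) = 19!/(9!×10!) = 92378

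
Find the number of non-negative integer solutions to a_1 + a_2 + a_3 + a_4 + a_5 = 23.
C(23+5-1, 5-1) = C(27, 4) = 17550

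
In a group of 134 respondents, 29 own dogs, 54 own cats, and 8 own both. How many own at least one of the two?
|A∪B| = |A| + |B| - |A∩B| = 29 + 54 - 8 = 75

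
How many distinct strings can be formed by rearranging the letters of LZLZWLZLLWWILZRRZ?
17! / (5! × 2! × 6! × 1! × 3!) = 343062720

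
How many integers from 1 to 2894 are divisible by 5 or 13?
⌊2894/5⌋ + ⌊2894/13⌋ - ⌊2894/65⌋ = 578 + 222 - 44 = 756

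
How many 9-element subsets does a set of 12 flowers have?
C(12,9) = 12!/(9!×3!) = 220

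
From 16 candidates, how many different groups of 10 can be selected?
C(16,10) = 16!/(10!×6!) = 8008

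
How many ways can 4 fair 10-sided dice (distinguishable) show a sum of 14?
Coefficient of x^14 in (x + x² + ... + x^10)^4. By inclusion-exclusion on dice exceeding 10: Σ_j (-1)^j C(4,j)·C(14-1-10j, 3) = C(4,0)·C(13,3) - C(4,1)·C(3,3) = 1·286 - 4·1 = 282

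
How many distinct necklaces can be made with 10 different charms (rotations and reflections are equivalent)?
(10-1)!/2 = 362880/2 = 181440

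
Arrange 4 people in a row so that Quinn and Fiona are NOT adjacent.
Total - adjacent = 4! - (4-1)!×2 = 24 - 12 = 12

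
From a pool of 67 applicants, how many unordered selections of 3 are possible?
C(67,3) = 67!/(3!×64!) = 47905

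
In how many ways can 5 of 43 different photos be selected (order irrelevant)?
C(43,5) = 43!/(5!×38!) = 962598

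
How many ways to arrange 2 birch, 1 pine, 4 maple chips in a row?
7! / (2! × 1! × 4!) = 105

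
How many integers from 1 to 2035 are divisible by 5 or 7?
⌊2035/5⌋ + ⌊2035/7⌋ - ⌊2035/35⌋ = 407 + 290 - 58 = 639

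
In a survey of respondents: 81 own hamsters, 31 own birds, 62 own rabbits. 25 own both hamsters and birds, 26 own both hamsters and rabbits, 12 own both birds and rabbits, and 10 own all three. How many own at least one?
|A∪B∪C| = 81+31+62-25-26-12+10 = 121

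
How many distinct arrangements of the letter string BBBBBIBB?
8! / (1! × 7!) = 8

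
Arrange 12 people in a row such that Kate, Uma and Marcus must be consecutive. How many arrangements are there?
Treat the 3 as one block: (12-3+1)! × 3! = 3628800 × 6 = 21772800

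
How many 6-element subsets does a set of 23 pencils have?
C(23,6) = 23!/(6!×17!) = 100947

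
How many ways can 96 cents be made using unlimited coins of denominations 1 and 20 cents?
Coefficient of x^96 in 1/(1-x^1) · 1/(1-x^20). Use j coins of 20 for j = 0..⌊96/20⌋ = 4, the rest in 1s: 4 + 1 = 5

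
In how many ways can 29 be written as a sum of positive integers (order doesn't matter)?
Pentagonal recurrence p(n) = p(n-1) + p(n-2) - p(n-5) - p(n-7) + p(n-12) + p(n-15) - ... gives p(0..28) = 1, 1, 2, 3, 5, 7, 11, 15, 22, 30, 42, 56, 77, 101, 135, 176, 231, 297, 385, 490, 627, 792, 1002, 1255, 1575, 1958, 2436, 3010, 3718. p(29) = p(28) + p(27) - p(24) - p(22) + p(17) + p(14) - p(7) - p(3) = 3718 + 3010 - 1575 - 1002 + 297 + 135 - 15 - 3 = 4565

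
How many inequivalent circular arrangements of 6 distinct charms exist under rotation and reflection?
(6-1)!/2 = 120/2 = 60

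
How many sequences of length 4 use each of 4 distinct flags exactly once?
4! = 24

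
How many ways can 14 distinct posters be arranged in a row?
14! = 87178291200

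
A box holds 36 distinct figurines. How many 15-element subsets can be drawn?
C(36,15) = 36!/(15!×21!) = 5567902560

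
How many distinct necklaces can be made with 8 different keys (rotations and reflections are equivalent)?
(8-1)!/2 = 5040/2 = 2520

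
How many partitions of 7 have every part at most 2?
Let r_j(i) = number of partitions of i into parts ≤ j, for i = 0..7. r_1(i) = 1 for all i; r_j(i) = r_{j-1}(i) + r_j(i-j). Rows j = 2..2: ≤2: 1 1 2 2 3 3 4 4. r_2(7) = 4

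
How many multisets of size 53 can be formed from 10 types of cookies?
C(53+10-1, 10-1) = C(62, 9) = 20286591270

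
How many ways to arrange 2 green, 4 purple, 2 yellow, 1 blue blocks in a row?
9! / (2! × 4! × 2! × 1!) = 3780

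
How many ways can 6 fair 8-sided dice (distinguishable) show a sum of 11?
Coefficient of x^11 in (x + x² + ... + x^8)^6. By inclusion-exclusion on dice exceeding 8: Σ_j (-1)^j C(6,j)·C(11-1-8j, 5) = C(6,0)·C(10,5) = 1·252 = 252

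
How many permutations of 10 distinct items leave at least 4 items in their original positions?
Exactly j fixed points: C(10,j)·!(10-j); sum over j ≥ 4 (derangement numbers via !m = (m-1)·(!(m-1) + !(m-2)): !0..!6 = 1, 0, 1, 2, 9, 44, 265). Σ_{j=4}^{10} C(10,j)·!(10-j) = C(10,4)·!6 + C(10,5)·!5 + C(10,6)·!4 + C(10,7)·!3 + C(10,8)·!2 + C(10,9)·!1 + C(10,10)·!0 = 210·265 + 252·44 + 210·9 + 120·2 + 45·1 + 10·0 + 1·1 = 68914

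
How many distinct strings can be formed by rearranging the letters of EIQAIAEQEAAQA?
13! / (5! × 3! × 3! × 2!) = 720720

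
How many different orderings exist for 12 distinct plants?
12! = 479001600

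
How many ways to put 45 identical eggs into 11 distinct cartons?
C(45+11-1, 11-1) = C(55, 10) = 29248649430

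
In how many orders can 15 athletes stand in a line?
15! = 1307674368000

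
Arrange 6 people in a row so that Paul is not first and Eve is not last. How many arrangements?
By inclusion-exclusion: 6! - 2×(6-1)! + (6-2)! = 720 - 240 + 24 = 504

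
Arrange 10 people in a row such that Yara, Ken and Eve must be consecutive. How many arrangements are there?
Treat the 3 as one block: (10-3+1)! × 3! = 40320 × 6 = 241920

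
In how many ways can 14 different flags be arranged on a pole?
14! = 87178291200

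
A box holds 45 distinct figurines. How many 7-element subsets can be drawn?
C(45,7) = 45!/(7!×38!) = 45379620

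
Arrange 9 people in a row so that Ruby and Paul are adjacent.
Treat as block: (9-1)! × 2! = 40320 × 2 = 80640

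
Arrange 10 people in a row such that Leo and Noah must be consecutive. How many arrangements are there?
Treat the 2 as one block: (10-2+1)! × 2! = 362880 × 2 = 725760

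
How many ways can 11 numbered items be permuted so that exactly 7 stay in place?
Choose the 7 fixed points C(11,7) = 330, derange the rest: !4 = Σ_{j=0}^{4} (-1)^j·4!/j! = 24 - 24 + 12 - 4 + 1 = 9. Product = 330 × 9 = 2970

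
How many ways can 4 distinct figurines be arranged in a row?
4! = 24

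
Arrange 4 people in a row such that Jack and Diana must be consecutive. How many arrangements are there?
Treat the 2 as one block: (4-2+1)! × 2! = 6 × 2 = 12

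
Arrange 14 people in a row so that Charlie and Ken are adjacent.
Treat as block: (14-1)! × 2! = 6227020800 × 2 = 12454041600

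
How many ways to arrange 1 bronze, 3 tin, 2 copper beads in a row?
6! / (1! × 3! × 2!) = 60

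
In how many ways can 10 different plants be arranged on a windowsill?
10! = 3628800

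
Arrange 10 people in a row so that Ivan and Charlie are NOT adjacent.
Total - adjacent = 10! - (10-1)!×2 = 3628800 - 725760 = 2903040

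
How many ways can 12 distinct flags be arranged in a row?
12! = 479001600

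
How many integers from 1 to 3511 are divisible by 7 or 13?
⌊3511/7⌋ + ⌊3511/13⌋ - ⌊3511/91⌋ = 501 + 270 - 38 = 733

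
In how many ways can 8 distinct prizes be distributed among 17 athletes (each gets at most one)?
P(17,8) = 17!/(17-8)! = 980179200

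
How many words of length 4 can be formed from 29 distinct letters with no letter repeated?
P(29,4) = 29!/(29-4)! = 570024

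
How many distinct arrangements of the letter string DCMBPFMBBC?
10! / (1! × 2! × 3! × 1! × 1! × 2!) = 151200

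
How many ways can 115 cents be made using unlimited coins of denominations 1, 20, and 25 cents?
Coefficient of x^115 in 1/(1-x^1) · 1/(1-x^20) · 1/(1-x^25). Case on j = number of 25-cent coins (j = 0..4); remainder r = 115 - 25j is made from {1,20} in ⌊r/20⌋+1 ways. r = 115, 90, 65, 40, 15 → 6 + 5 + 4 + 3 + 1 = 19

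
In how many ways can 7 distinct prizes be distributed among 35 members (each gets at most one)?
P(35,7) = 35!/(35-7)! = 33891580800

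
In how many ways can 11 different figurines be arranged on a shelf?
11! = 39916800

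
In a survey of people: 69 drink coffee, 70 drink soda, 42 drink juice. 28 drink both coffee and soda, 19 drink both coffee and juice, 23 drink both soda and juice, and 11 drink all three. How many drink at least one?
|A∪B∪C| = 69+70+42-28-19-23+11 = 122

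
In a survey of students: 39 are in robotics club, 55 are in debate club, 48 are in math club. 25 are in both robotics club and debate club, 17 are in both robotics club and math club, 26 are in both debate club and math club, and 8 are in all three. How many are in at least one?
|A∪B∪C| = 39+55+48-25-17-26+8 = 82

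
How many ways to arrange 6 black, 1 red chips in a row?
7! / (6! × 1!) = 7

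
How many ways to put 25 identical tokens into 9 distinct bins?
C(25+9-1, 9-1) = C(33, 8) = 13884156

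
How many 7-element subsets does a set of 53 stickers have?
C(53,7) = 53!/(7!×46!) = 154143080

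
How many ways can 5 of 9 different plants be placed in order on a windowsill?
P(9,5) = 9!/(9-5)! = 15120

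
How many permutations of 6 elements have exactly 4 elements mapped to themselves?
Choose the 4 fixed points C(6,4) = 15, derange the rest: !2 = Σ_{j=0}^{2} (-1)^j·2!/j! = 2 - 2 + 1 = 1. Product = 15 × 1 = 15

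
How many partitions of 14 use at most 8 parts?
By conjugation, equals partitions of 14 into parts ≤ 8. Let r_j(i) = number of partitions of i into parts ≤ j, for i = 0..14. r_1(i) = 1 for all i; r_j(i) = r_{j-1}(i) + r_j(i-j). Rows j = 2..8: ≤2: 1 1 2 2 3 3 4 4 5 5 6 6 7 7 8; ≤3: 1 1 2 3 4 5 7 8 10 12 14 16 19 21 24; ≤4: 1 1 2 3 5 6 9 11 15 18 23 27 34 39 47; ≤5: 1 1 2 3 5 7 10 13 18 23 30 37 47 57 70; ≤6: 1 1 2 3 5 7 11 14 20 26 35 44 58 71 90; ≤7: 1 1 2 3 5 7 11 15 21 28 38 49 65 82 105; ≤8: 1 1 2 3 5 7 11 15 22 29 40 52 70 89 116. r_8(14) = 116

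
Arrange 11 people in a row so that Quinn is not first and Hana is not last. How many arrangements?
By inclusion-exclusion: 11! - 2×(11-1)! + (11-2)! = 39916800 - 7257600 + 362880 = 33022080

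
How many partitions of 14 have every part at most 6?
Let r_j(i) = number of partitions of i into parts ≤ j, for i = 0..14. r_1(i) = 1 for all i; r_j(i) = r_{j-1}(i) + r_j(i-j). Rows j = 2..6: ≤2: 1 1 2 2 3 3 4 4 5 5 6 6 7 7 8; ≤3: 1 1 2 3 4 5 7 8 10 12 14 16 19 21 24; ≤4: 1 1 2 3 5 6 9 11 15 18 23 27 34 39 47; ≤5: 1 1 2 3 5 7 10 13 18 23 30 37 47 57 70; ≤6: 1 1 2 3 5 7 11 14 20 26 35 44 58 71 90. r_6(14) = 90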